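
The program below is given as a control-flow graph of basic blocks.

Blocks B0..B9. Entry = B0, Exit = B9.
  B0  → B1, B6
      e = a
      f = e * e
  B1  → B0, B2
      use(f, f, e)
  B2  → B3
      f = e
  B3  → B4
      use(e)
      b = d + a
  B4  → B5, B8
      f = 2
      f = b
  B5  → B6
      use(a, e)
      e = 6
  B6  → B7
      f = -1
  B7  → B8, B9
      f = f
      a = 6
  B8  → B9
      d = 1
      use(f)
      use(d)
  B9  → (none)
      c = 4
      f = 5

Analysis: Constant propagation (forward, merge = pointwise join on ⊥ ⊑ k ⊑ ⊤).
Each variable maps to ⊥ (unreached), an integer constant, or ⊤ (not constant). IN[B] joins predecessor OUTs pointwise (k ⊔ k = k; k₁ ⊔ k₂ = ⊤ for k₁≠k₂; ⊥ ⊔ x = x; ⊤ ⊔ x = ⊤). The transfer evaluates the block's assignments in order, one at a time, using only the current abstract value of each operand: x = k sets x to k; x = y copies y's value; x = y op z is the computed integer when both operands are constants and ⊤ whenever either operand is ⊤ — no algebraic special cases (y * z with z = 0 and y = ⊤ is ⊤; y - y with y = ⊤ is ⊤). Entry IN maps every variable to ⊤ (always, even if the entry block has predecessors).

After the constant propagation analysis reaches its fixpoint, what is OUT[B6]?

Answer: {a: ⊤, b: ⊤, c: ⊤, d: ⊤, e: ⊤, f: -1}

Trace:
Fixpoint table:
  B0:   IN=(all ⊤)   OUT=(all ⊤)
  B1:   IN=(all ⊤)   OUT=(all ⊤)
  B2:   IN=(all ⊤)   OUT=(all ⊤)
  B3:   IN=(all ⊤)   OUT=(all ⊤)
  B4:   IN=(all ⊤)   OUT=(all ⊤)
  B5:   IN=(all ⊤)   OUT={e:6; rest ⊤}
  B6:   IN=(all ⊤)   OUT={f:-1; rest ⊤}
  B7:   IN={f:-1; rest ⊤}   OUT={a:6, f:-1; rest ⊤}
  B8:   IN=(all ⊤)   OUT={d:1; rest ⊤}
  B9:   IN=(all ⊤)   OUT={c:4, f:5; rest ⊤}

Merge at B6: IN[B6] = OUT[B0] ⊔ OUT[B5] = {a: ⊤, b: ⊤, c: ⊤, d: ⊤, e: ⊤, f: ⊤}
Applying B6's transfer function to that IN value gives OUT[B6] (row B6 above).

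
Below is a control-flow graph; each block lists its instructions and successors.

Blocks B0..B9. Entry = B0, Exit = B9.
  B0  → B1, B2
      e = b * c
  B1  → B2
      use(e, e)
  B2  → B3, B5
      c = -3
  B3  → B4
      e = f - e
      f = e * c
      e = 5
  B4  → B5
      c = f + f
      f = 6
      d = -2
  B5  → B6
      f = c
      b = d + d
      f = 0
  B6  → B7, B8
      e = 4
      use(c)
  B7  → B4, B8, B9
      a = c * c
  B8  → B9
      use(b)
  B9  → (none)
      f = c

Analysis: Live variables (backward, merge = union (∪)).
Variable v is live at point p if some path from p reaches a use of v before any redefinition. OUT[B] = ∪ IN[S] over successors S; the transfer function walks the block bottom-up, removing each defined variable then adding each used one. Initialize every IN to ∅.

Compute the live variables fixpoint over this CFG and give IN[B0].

Converged values:
  B0:   IN={b, c, d, f}   OUT={d, e, f}
  B1:   IN={d, e, f}   OUT={d, e, f}
  B2:   IN={d, e, f}   OUT={c, d, e, f}
  B3:   IN={c, e, f}   OUT={f}
  B4:   IN={f}   OUT={c, d}
  B5:   IN={c, d}   OUT={b, c, f}
  B6:   IN={b, c, f}   OUT={b, c, f}
  B7:   IN={b, c, f}   OUT={b, c, f}
  B8:   IN={b, c}   OUT={c}
  B9:   IN={c}   OUT={}

Merge at B0: OUT[B0] = IN[B1] ⊔ IN[B2] = {d, e, f}
Applying B0's transfer function to that OUT value gives IN[B0] (row B0 above).

Answer: {b, c, d, f}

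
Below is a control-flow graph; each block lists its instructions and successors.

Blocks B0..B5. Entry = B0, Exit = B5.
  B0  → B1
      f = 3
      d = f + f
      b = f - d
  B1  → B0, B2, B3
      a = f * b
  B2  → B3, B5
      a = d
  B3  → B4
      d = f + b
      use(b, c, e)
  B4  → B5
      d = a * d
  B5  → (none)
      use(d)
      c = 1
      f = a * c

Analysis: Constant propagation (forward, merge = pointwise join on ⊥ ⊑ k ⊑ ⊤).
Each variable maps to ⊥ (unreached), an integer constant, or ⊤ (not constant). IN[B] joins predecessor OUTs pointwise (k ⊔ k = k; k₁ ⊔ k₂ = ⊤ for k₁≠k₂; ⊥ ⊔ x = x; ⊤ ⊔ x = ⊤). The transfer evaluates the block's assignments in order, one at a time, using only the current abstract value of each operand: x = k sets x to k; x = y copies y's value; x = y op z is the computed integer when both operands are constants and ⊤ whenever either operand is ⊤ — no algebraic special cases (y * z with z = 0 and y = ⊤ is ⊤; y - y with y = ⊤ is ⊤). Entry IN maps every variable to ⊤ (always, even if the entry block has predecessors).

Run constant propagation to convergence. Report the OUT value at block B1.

Converged values:
  B0:  IN=(all ⊤)  OUT={b:-3, d:6, f:3; rest ⊤}
  B1:  IN={b:-3, d:6, f:3; rest ⊤}  OUT={a:-9, b:-3, d:6, f:3; rest ⊤}
  B2:  IN={a:-9, b:-3, d:6, f:3; rest ⊤}  OUT={a:6, b:-3, d:6, f:3; rest ⊤}
  B3:  IN={b:-3, d:6, f:3; rest ⊤}  OUT={b:-3, d:0, f:3; rest ⊤}
  B4:  IN={b:-3, d:0, f:3; rest ⊤}  OUT={b:-3, f:3; rest ⊤}
  B5:  IN={b:-3, f:3; rest ⊤}  OUT={b:-3, c:1; rest ⊤}

Merge at B1: IN[B1] = OUT[B0] = {a: ⊤, b: -3, c: ⊤, d: 6, e: ⊤, f: 3}
Applying B1's transfer function to that IN value gives OUT[B1] (row B1 above).

Answer: {a: -9, b: -3, c: ⊤, d: 6, e: ⊤, f: 3}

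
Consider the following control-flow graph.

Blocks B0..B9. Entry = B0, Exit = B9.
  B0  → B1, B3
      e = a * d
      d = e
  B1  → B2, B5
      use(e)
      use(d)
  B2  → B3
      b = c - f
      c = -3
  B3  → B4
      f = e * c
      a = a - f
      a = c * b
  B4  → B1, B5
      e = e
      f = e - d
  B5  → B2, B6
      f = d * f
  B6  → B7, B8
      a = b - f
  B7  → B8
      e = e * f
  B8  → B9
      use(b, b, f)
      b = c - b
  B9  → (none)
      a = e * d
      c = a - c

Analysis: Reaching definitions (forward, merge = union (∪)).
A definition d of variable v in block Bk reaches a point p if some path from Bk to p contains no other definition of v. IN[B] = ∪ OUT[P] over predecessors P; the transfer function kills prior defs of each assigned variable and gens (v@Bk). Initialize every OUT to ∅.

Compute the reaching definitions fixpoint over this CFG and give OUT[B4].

Answer: {a@B3, b@B2, c@B2, d@B0, e@B4, f@B4}

Derivation:
Converged values:
  B0:  IN={}  OUT={d@B0, e@B0}
  B1:  IN={a@B3, b@B2, c@B2, d@B0, e@B0, e@B4, f@B4}  OUT={a@B3, b@B2, c@B2, d@B0, e@B0, e@B4, f@B4}
  B2:  IN={a@B3, b@B2, c@B2, d@B0, e@B0, e@B4, f@B4, f@B5}  OUT={a@B3, b@B2, c@B2, d@B0, e@B0, e@B4, f@B4, f@B5}
  B3:  IN={a@B3, b@B2, c@B2, d@B0, e@B0, e@B4, f@B4, f@B5}  OUT={a@B3, b@B2, c@B2, d@B0, e@B0, e@B4, f@B3}
  B4:  IN={a@B3, b@B2, c@B2, d@B0, e@B0, e@B4, f@B3}  OUT={a@B3, b@B2, c@B2, d@B0, e@B4, f@B4}
  B5:  IN={a@B3, b@B2, c@B2, d@B0, e@B0, e@B4, f@B4}  OUT={a@B3, b@B2, c@B2, d@B0, e@B0, e@B4, f@B5}
  B6:  IN={a@B3, b@B2, c@B2, d@B0, e@B0, e@B4, f@B5}  OUT={a@B6, b@B2, c@B2, d@B0, e@B0, e@B4, f@B5}
  B7:  IN={a@B6, b@B2, c@B2, d@B0, e@B0, e@B4, f@B5}  OUT={a@B6, b@B2, c@B2, d@B0, e@B7, f@B5}
  B8:  IN={a@B6, b@B2, c@B2, d@B0, e@B0, e@B4, e@B7, f@B5}  OUT={a@B6, b@B8, c@B2, d@B0, e@B0, e@B4, e@B7, f@B5}
  B9:  IN={a@B6, b@B8, c@B2, d@B0, e@B0, e@B4, e@B7, f@B5}  OUT={a@B9, b@B8, c@B9, d@B0, e@B0, e@B4, e@B7, f@B5}

Merge at B4: IN[B4] = OUT[B3] = {a@B3, b@B2, c@B2, d@B0, e@B0, e@B4, f@B3}
Applying B4's transfer function to that IN value gives OUT[B4] (row B4 above).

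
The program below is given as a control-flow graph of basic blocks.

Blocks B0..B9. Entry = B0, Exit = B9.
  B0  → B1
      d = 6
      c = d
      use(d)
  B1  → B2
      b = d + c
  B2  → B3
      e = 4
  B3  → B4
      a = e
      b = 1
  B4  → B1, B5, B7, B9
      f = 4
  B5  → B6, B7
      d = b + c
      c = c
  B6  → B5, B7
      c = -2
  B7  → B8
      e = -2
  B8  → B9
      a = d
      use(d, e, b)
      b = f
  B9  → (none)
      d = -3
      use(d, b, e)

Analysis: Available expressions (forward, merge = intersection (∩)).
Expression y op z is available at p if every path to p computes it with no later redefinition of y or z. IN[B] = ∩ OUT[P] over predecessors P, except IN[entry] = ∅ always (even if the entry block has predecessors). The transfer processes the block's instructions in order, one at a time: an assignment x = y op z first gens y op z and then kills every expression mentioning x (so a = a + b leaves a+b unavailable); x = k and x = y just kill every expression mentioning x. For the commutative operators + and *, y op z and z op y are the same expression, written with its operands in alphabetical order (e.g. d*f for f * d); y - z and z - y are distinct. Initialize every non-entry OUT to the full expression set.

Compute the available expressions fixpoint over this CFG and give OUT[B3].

Answer: {c+d}

Trace:
Converged values:
  B0: | IN={} | OUT={}
  B1: | IN={} | OUT={c+d}
  B2: | IN={c+d} | OUT={c+d}
  B3: | IN={c+d} | OUT={c+d}
  B4: | IN={c+d} | OUT={c+d}
  B5: | IN={} | OUT={}
  B6: | IN={} | OUT={}
  B7: | IN={} | OUT={}
  B8: | IN={} | OUT={}
  B9: | IN={} | OUT={}

Merge at B3: IN[B3] = OUT[B2] = {c+d}
Applying B3's transfer function to that IN value gives OUT[B3] (row B3 above).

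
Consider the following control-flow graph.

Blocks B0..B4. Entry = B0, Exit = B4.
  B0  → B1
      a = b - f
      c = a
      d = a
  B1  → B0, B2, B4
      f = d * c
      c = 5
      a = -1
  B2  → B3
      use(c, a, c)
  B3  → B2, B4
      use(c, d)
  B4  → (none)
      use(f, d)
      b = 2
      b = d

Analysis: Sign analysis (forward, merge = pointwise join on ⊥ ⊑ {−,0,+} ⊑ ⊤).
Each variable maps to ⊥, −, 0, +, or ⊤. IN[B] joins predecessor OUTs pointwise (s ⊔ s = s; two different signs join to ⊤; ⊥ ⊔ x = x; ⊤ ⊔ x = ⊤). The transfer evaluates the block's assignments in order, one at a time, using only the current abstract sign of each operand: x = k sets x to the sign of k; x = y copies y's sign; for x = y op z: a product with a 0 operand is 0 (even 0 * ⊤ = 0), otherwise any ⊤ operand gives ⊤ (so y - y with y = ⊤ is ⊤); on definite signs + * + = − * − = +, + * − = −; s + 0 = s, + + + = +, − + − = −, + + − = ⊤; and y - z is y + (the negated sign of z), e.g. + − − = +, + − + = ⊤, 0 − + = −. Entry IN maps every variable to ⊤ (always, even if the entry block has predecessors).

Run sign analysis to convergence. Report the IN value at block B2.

Converged values:
  B0: | IN=(all ⊤) | OUT=(all ⊤)
  B1: | IN=(all ⊤) | OUT={a:-, c:+; rest ⊤}
  B2: | IN={a:-, c:+; rest ⊤} | OUT={a:-, c:+; rest ⊤}
  B3: | IN={a:-, c:+; rest ⊤} | OUT={a:-, c:+; rest ⊤}
  B4: | IN={a:-, c:+; rest ⊤} | OUT={a:-, c:+; rest ⊤}

Merge at B2: IN[B2] = OUT[B1] ⊔ OUT[B3] = {a: -, b: ⊤, c: +, d: ⊤, e: ⊤, f: ⊤}

Answer: {a: -, b: ⊤, c: +, d: ⊤, e: ⊤, f: ⊤}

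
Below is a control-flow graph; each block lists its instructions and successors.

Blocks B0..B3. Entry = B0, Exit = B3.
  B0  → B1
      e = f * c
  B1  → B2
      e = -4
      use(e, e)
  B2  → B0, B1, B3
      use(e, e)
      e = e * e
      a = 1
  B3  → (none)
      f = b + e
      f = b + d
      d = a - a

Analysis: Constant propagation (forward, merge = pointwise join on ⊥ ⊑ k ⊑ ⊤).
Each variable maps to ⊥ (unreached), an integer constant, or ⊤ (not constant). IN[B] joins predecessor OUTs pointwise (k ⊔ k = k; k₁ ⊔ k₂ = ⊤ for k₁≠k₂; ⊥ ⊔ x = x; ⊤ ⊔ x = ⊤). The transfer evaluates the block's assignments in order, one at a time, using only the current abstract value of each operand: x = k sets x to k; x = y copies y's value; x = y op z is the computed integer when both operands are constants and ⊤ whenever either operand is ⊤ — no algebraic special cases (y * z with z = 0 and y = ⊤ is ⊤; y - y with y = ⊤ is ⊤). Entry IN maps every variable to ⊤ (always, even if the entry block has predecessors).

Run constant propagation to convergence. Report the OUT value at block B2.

Per-block solution:
  B0:  IN=(all ⊤)  OUT=(all ⊤)
  B1:  IN=(all ⊤)  OUT={e:-4; rest ⊤}
  B2:  IN={e:-4; rest ⊤}  OUT={a:1, e:16; rest ⊤}
  B3:  IN={a:1, e:16; rest ⊤}  OUT={a:1, d:0, e:16; rest ⊤}

Merge at B2: IN[B2] = OUT[B1] = {a: ⊤, b: ⊤, c: ⊤, d: ⊤, e: -4, f: ⊤}
Applying B2's transfer function to that IN value gives OUT[B2] (row B2 above).

Answer: {a: 1, b: ⊤, c: ⊤, d: ⊤, e: 16, f: ⊤}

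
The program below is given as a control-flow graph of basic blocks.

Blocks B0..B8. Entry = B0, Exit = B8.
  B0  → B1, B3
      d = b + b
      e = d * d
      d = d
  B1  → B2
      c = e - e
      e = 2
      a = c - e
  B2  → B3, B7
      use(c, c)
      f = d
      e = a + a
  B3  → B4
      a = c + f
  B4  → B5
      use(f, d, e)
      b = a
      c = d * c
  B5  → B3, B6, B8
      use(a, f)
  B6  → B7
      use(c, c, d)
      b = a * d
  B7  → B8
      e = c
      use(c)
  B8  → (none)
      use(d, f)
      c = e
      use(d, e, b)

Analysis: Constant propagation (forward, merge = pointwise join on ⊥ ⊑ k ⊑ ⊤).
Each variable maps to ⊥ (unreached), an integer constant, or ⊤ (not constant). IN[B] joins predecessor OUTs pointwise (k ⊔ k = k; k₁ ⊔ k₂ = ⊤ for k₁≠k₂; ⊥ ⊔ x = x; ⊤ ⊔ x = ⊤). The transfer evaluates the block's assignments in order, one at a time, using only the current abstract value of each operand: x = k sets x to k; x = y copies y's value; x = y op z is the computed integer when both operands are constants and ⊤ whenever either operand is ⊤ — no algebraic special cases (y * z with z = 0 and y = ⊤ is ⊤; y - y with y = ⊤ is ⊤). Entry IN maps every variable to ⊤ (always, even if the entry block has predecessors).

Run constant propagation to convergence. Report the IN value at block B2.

Answer: {a: ⊤, b: ⊤, c: ⊤, d: ⊤, e: 2, f: ⊤}

Trace:
Converged values:
  B0: | IN=(all ⊤) | OUT=(all ⊤)
  B1: | IN=(all ⊤) | OUT={e:2; rest ⊤}
  B2: | IN={e:2; rest ⊤} | OUT=(all ⊤)
  B3: | IN=(all ⊤) | OUT=(all ⊤)
  B4: | IN=(all ⊤) | OUT=(all ⊤)
  B5: | IN=(all ⊤) | OUT=(all ⊤)
  B6: | IN=(all ⊤) | OUT=(all ⊤)
  B7: | IN=(all ⊤) | OUT=(all ⊤)
  B8: | IN=(all ⊤) | OUT=(all ⊤)

Merge at B2: IN[B2] = OUT[B1] = {a: ⊤, b: ⊤, c: ⊤, d: ⊤, e: 2, f: ⊤}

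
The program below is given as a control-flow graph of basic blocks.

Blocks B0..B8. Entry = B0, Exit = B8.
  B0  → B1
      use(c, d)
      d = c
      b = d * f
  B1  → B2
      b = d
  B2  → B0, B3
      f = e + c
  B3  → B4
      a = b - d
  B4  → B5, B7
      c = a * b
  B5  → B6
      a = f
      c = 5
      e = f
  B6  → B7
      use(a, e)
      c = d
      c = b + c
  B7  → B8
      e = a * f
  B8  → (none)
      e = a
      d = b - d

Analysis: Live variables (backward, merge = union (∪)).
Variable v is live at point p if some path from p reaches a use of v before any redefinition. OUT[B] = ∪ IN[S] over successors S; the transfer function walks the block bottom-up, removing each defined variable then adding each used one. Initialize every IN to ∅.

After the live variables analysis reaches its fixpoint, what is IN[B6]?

Converged values:
  B0:  IN={c, d, e, f}  OUT={c, d, e}
  B1:  IN={c, d, e}  OUT={b, c, d, e}
  B2:  IN={b, c, d, e}  OUT={b, c, d, e, f}
  B3:  IN={b, d, f}  OUT={a, b, d, f}
  B4:  IN={a, b, d, f}  OUT={a, b, d, f}
  B5:  IN={b, d, f}  OUT={a, b, d, e, f}
  B6:  IN={a, b, d, e, f}  OUT={a, b, d, f}
  B7:  IN={a, b, d, f}  OUT={a, b, d}
  B8:  IN={a, b, d}  OUT={}

Merge at B6: OUT[B6] = IN[B7] = {a, b, d, f}
Applying B6's transfer function to that OUT value gives IN[B6] (row B6 above).

Answer: {a, b, d, e, f}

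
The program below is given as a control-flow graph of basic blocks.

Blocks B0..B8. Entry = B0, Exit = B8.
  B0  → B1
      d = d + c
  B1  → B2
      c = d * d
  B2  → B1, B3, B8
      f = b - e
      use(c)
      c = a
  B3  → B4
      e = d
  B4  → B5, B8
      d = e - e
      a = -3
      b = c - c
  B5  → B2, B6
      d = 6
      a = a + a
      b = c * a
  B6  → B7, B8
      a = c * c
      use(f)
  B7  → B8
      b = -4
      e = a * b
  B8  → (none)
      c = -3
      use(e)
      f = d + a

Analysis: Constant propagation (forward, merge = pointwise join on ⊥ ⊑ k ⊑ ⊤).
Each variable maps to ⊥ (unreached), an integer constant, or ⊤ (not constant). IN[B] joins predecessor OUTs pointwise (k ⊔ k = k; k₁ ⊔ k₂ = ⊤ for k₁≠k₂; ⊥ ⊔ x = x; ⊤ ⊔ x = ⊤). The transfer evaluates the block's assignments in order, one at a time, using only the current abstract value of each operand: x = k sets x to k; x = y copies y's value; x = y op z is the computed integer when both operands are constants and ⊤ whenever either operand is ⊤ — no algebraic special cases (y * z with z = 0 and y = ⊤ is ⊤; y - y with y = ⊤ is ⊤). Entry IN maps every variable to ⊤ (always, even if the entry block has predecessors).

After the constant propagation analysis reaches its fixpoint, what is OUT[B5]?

Answer: {a: -6, b: ⊤, c: ⊤, d: 6, e: ⊤, f: ⊤}

Working:
Fixpoint table:
  B0: | IN=(all ⊤) | OUT=(all ⊤)
  B1: | IN=(all ⊤) | OUT=(all ⊤)
  B2: | IN=(all ⊤) | OUT=(all ⊤)
  B3: | IN=(all ⊤) | OUT=(all ⊤)
  B4: | IN=(all ⊤) | OUT={a:-3; rest ⊤}
  B5: | IN={a:-3; rest ⊤} | OUT={a:-6, d:6; rest ⊤}
  B6: | IN={a:-6, d:6; rest ⊤} | OUT={d:6; rest ⊤}
  B7: | IN={d:6; rest ⊤} | OUT={b:-4, d:6; rest ⊤}
  B8: | IN=(all ⊤) | OUT={c:-3; rest ⊤}

Merge at B5: IN[B5] = OUT[B4] = {a: -3, b: ⊤, c: ⊤, d: ⊤, e: ⊤, f: ⊤}
Applying B5's transfer function to that IN value gives OUT[B5] (row B5 above).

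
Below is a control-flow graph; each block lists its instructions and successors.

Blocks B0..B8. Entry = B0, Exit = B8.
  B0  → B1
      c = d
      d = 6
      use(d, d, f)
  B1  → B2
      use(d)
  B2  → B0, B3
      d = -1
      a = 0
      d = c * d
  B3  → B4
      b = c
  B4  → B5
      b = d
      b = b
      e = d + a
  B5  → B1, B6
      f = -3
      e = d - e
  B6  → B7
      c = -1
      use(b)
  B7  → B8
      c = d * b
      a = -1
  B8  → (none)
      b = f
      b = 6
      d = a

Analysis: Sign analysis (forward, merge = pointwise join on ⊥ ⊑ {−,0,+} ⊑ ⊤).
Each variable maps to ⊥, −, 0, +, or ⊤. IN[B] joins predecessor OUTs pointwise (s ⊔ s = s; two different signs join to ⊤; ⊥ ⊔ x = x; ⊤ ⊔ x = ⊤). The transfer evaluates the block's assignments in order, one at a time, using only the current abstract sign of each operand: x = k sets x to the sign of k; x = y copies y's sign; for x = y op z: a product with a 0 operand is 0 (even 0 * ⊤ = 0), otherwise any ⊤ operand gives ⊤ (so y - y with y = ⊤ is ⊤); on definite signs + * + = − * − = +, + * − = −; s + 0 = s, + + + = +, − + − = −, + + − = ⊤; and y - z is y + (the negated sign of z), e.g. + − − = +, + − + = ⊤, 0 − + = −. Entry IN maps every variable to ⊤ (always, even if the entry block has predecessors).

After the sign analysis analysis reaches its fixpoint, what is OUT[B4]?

Per-block solution:
  B0:  IN=(all ⊤)  OUT={d:+; rest ⊤}
  B1:  IN=(all ⊤)  OUT=(all ⊤)
  B2:  IN=(all ⊤)  OUT={a:0; rest ⊤}
  B3:  IN={a:0; rest ⊤}  OUT={a:0; rest ⊤}
  B4:  IN={a:0; rest ⊤}  OUT={a:0; rest ⊤}
  B5:  IN={a:0; rest ⊤}  OUT={a:0, f:-; rest ⊤}
  B6:  IN={a:0, f:-; rest ⊤}  OUT={a:0, c:-, f:-; rest ⊤}
  B7:  IN={a:0, c:-, f:-; rest ⊤}  OUT={a:-, f:-; rest ⊤}
  B8:  IN={a:-, f:-; rest ⊤}  OUT={a:-, b:+, d:-, f:-; rest ⊤}

Merge at B4: IN[B4] = OUT[B3] = {a: 0, b: ⊤, c: ⊤, d: ⊤, e: ⊤, f: ⊤}
Applying B4's transfer function to that IN value gives OUT[B4] (row B4 above).

Answer: {a: 0, b: ⊤, c: ⊤, d: ⊤, e: ⊤, f: ⊤}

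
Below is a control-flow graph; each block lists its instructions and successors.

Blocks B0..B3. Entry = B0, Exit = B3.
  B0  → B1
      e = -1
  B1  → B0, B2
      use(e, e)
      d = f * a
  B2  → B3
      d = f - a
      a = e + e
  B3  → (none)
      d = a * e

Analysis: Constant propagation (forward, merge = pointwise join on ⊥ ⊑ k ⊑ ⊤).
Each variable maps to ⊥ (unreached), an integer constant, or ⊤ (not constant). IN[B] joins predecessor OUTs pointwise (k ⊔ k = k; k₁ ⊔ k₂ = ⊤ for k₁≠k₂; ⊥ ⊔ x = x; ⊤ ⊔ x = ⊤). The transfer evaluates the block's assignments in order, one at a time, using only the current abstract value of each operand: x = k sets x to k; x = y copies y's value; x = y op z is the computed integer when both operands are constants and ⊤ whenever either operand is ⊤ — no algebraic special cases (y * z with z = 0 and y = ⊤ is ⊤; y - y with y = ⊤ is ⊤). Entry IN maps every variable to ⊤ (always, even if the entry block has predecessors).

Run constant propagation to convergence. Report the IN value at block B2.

Answer: {a: ⊤, b: ⊤, c: ⊤, d: ⊤, e: -1, f: ⊤}

Derivation:
Fixpoint table:
  B0: | IN=(all ⊤) | OUT={e:-1; rest ⊤}
  B1: | IN={e:-1; rest ⊤} | OUT={e:-1; rest ⊤}
  B2: | IN={e:-1; rest ⊤} | OUT={a:-2, e:-1; rest ⊤}
  B3: | IN={a:-2, e:-1; rest ⊤} | OUT={a:-2, d:2, e:-1; rest ⊤}

Merge at B2: IN[B2] = OUT[B1] = {a: ⊤, b: ⊤, c: ⊤, d: ⊤, e: -1, f: ⊤}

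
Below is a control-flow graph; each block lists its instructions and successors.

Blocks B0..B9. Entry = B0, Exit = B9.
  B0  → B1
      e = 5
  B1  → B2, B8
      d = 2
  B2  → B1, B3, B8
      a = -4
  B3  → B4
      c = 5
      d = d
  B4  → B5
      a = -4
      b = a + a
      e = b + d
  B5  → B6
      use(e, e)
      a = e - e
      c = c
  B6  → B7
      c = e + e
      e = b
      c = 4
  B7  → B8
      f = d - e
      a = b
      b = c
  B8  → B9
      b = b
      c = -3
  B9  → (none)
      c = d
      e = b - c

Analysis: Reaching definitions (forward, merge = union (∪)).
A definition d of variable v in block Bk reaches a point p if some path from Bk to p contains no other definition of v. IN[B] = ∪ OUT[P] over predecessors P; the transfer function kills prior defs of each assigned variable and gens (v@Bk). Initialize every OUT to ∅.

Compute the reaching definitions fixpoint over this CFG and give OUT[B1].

Fixpoint table:
  B0:   IN={}   OUT={e@B0}
  B1:   IN={a@B2, d@B1, e@B0}   OUT={a@B2, d@B1, e@B0}
  B2:   IN={a@B2, d@B1, e@B0}   OUT={a@B2, d@B1, e@B0}
  B3:   IN={a@B2, d@B1, e@B0}   OUT={a@B2, c@B3, d@B3, e@B0}
  B4:   IN={a@B2, c@B3, d@B3, e@B0}   OUT={a@B4, b@B4, c@B3, d@B3, e@B4}
  B5:   IN={a@B4, b@B4, c@B3, d@B3, e@B4}   OUT={a@B5, b@B4, c@B5, d@B3, e@B4}
  B6:   IN={a@B5, b@B4, c@B5, d@B3, e@B4}   OUT={a@B5, b@B4, c@B6, d@B3, e@B6}
  B7:   IN={a@B5, b@B4, c@B6, d@B3, e@B6}   OUT={a@B7, b@B7, c@B6, d@B3, e@B6, f@B7}
  B8:   IN={a@B2, a@B7, b@B7, c@B6, d@B1, d@B3, e@B0, e@B6, f@B7}   OUT={a@B2, a@B7, b@B8, c@B8, d@B1, d@B3, e@B0, e@B6, f@B7}
  B9:   IN={a@B2, a@B7, b@B8, c@B8, d@B1, d@B3, e@B0, e@B6, f@B7}   OUT={a@B2, a@B7, b@B8, c@B9, d@B1, d@B3, e@B9, f@B7}

Merge at B1: IN[B1] = OUT[B0] ⊔ OUT[B2] = {a@B2, d@B1, e@B0}
Applying B1's transfer function to that IN value gives OUT[B1] (row B1 above).

Answer: {a@B2, d@B1, e@B0}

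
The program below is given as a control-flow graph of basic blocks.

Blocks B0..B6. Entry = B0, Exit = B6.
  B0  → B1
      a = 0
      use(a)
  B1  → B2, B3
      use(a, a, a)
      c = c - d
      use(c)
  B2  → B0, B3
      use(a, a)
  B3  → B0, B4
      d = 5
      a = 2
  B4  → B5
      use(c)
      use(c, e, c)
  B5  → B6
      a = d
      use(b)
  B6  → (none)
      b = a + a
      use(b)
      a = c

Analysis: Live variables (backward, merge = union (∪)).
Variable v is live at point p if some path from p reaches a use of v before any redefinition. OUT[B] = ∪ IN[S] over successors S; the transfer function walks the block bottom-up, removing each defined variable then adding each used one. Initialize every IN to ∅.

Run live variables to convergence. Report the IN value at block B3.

Answer: {b, c, e}

Trace:
Converged values:
  B0:   IN={b, c, d, e}   OUT={a, b, c, d, e}
  B1:   IN={a, b, c, d, e}   OUT={a, b, c, d, e}
  B2:   IN={a, b, c, d, e}   OUT={b, c, d, e}
  B3:   IN={b, c, e}   OUT={b, c, d, e}
  B4:   IN={b, c, d, e}   OUT={b, c, d}
  B5:   IN={b, c, d}   OUT={a, c}
  B6:   IN={a, c}   OUT={}

Merge at B3: OUT[B3] = IN[B0] ⊔ IN[B4] = {b, c, d, e}
Applying B3's transfer function to that OUT value gives IN[B3] (row B3 above).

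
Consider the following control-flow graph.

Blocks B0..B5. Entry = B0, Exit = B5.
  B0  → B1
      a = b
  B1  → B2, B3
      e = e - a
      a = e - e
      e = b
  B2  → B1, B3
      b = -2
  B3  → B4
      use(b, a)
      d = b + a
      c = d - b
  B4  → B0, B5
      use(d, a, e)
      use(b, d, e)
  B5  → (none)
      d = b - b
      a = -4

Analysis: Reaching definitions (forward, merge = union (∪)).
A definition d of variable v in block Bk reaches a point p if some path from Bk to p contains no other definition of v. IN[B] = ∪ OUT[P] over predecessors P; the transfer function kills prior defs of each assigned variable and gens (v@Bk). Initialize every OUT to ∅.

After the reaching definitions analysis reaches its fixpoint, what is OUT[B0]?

Per-block solution:
  B0: | IN={a@B1, b@B2, c@B3, d@B3, e@B1} | OUT={a@B0, b@B2, c@B3, d@B3, e@B1}
  B1: | IN={a@B0, a@B1, b@B2, c@B3, d@B3, e@B1} | OUT={a@B1, b@B2, c@B3, d@B3, e@B1}
  B2: | IN={a@B1, b@B2, c@B3, d@B3, e@B1} | OUT={a@B1, b@B2, c@B3, d@B3, e@B1}
  B3: | IN={a@B1, b@B2, c@B3, d@B3, e@B1} | OUT={a@B1, b@B2, c@B3, d@B3, e@B1}
  B4: | IN={a@B1, b@B2, c@B3, d@B3, e@B1} | OUT={a@B1, b@B2, c@B3, d@B3, e@B1}
  B5: | IN={a@B1, b@B2, c@B3, d@B3, e@B1} | OUT={a@B5, b@B2, c@B3, d@B5, e@B1}

Merge at B0 (entry node, so the boundary value {} is joined with the incoming edge(s)): IN[B0] = {} ⊔ OUT[B4] = {a@B1, b@B2, c@B3, d@B3, e@B1}
Applying B0's transfer function to that IN value gives OUT[B0] (row B0 above).

Answer: {a@B0, b@B2, c@B3, d@B3, e@B1}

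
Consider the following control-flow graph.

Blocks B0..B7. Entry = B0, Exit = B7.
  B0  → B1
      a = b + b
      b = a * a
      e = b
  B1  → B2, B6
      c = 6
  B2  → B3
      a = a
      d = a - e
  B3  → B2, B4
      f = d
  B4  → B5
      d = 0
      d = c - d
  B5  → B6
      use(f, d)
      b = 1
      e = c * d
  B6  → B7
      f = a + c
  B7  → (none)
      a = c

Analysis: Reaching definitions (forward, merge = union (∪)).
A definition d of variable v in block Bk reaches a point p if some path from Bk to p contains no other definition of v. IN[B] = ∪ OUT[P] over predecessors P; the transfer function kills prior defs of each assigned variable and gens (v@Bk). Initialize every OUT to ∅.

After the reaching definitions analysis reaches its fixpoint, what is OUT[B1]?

Answer: {a@B0, b@B0, c@B1, e@B0}

Derivation:
Converged values:
  B0:  IN={}  OUT={a@B0, b@B0, e@B0}
  B1:  IN={a@B0, b@B0, e@B0}  OUT={a@B0, b@B0, c@B1, e@B0}
  B2:  IN={a@B0, a@B2, b@B0, c@B1, d@B2, e@B0, f@B3}  OUT={a@B2, b@B0, c@B1, d@B2, e@B0, f@B3}
  B3:  IN={a@B2, b@B0, c@B1, d@B2, e@B0, f@B3}  OUT={a@B2, b@B0, c@B1, d@B2, e@B0, f@B3}
  B4:  IN={a@B2, b@B0, c@B1, d@B2, e@B0, f@B3}  OUT={a@B2, b@B0, c@B1, d@B4, e@B0, f@B3}
  B5:  IN={a@B2, b@B0, c@B1, d@B4, e@B0, f@B3}  OUT={a@B2, b@B5, c@B1, d@B4, e@B5, f@B3}
  B6:  IN={a@B0, a@B2, b@B0, b@B5, c@B1, d@B4, e@B0, e@B5, f@B3}  OUT={a@B0, a@B2, b@B0, b@B5, c@B1, d@B4, e@B0, e@B5, f@B6}
  B7:  IN={a@B0, a@B2, b@B0, b@B5, c@B1, d@B4, e@B0, e@B5, f@B6}  OUT={a@B7, b@B0, b@B5, c@B1, d@B4, e@B0, e@B5, f@B6}

Merge at B1: IN[B1] = OUT[B0] = {a@B0, b@B0, e@B0}
Applying B1's transfer function to that IN value gives OUT[B1] (row B1 above).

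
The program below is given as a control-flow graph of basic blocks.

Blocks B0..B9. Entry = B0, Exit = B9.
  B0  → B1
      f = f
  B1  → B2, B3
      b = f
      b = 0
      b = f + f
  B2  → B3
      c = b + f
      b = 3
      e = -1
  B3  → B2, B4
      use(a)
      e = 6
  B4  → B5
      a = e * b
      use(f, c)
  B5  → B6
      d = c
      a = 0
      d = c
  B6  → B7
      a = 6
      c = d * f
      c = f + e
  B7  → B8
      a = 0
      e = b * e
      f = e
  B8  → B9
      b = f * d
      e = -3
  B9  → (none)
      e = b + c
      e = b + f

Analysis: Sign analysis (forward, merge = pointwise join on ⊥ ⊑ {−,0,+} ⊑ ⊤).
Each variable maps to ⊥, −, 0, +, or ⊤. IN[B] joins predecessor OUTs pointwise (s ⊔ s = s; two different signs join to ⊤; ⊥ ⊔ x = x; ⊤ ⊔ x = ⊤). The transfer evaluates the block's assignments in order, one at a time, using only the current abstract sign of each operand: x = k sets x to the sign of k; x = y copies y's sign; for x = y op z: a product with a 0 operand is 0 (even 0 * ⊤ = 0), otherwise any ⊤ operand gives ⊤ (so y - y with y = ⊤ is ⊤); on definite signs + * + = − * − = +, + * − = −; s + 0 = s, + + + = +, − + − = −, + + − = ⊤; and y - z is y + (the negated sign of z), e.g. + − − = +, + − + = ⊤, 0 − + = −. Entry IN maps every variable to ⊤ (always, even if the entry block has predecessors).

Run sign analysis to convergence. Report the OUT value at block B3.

Answer: {a: ⊤, b: ⊤, c: ⊤, d: ⊤, e: +, f: ⊤}

Trace:
Converged values:
  B0:   IN=(all ⊤)   OUT=(all ⊤)
  B1:   IN=(all ⊤)   OUT=(all ⊤)
  B2:   IN=(all ⊤)   OUT={b:+, e:-; rest ⊤}
  B3:   IN=(all ⊤)   OUT={e:+; rest ⊤}
  B4:   IN={e:+; rest ⊤}   OUT={e:+; rest ⊤}
  B5:   IN={e:+; rest ⊤}   OUT={a:0, e:+; rest ⊤}
  B6:   IN={a:0, e:+; rest ⊤}   OUT={a:+, e:+; rest ⊤}
  B7:   IN={a:+, e:+; rest ⊤}   OUT={a:0; rest ⊤}
  B8:   IN={a:0; rest ⊤}   OUT={a:0, e:-; rest ⊤}
  B9:   IN={a:0, e:-; rest ⊤}   OUT={a:0; rest ⊤}

Merge at B3: IN[B3] = OUT[B1] ⊔ OUT[B2] = {a: ⊤, b: ⊤, c: ⊤, d: ⊤, e: ⊤, f: ⊤}
Applying B3's transfer function to that IN value gives OUT[B3] (row B3 above).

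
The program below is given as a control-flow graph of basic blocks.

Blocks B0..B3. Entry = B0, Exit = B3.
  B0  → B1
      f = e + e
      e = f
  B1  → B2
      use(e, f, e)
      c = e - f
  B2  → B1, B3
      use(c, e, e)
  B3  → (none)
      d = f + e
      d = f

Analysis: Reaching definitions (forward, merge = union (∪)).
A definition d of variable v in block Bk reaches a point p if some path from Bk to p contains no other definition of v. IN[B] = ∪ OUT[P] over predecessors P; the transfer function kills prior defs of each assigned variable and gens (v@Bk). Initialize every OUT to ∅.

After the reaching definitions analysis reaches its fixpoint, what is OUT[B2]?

Answer: {c@B1, e@B0, f@B0}

Trace:
Fixpoint table:
  B0:   IN={}   OUT={e@B0, f@B0}
  B1:   IN={c@B1, e@B0, f@B0}   OUT={c@B1, e@B0, f@B0}
  B2:   IN={c@B1, e@B0, f@B0}   OUT={c@B1, e@B0, f@B0}
  B3:   IN={c@B1, e@B0, f@B0}   OUT={c@B1, d@B3, e@B0, f@B0}

Merge at B2: IN[B2] = OUT[B1] = {c@B1, e@B0, f@B0}
Applying B2's transfer function to that IN value gives OUT[B2] (row B2 above).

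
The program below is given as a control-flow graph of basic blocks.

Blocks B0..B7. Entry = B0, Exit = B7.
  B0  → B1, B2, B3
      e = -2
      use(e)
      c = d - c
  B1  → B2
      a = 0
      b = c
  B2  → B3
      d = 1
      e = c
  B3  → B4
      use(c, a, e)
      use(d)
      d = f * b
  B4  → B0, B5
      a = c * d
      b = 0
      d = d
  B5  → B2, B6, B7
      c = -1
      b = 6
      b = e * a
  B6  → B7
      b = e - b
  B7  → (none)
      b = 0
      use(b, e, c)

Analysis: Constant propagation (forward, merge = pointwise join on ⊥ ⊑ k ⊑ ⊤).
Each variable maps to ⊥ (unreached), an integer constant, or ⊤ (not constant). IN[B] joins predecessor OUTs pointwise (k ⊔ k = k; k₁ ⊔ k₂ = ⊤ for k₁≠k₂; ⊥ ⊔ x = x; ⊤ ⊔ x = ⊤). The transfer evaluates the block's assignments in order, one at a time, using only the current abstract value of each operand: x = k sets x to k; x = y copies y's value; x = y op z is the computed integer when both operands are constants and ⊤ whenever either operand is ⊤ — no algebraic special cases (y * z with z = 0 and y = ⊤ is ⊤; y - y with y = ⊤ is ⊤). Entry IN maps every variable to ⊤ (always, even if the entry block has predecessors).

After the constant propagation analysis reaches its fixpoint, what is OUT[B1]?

Converged values:
  B0:  IN=(all ⊤)  OUT={e:-2; rest ⊤}
  B1:  IN={e:-2; rest ⊤}  OUT={a:0, e:-2; rest ⊤}
  B2:  IN=(all ⊤)  OUT={d:1; rest ⊤}
  B3:  IN=(all ⊤)  OUT=(all ⊤)
  B4:  IN=(all ⊤)  OUT={b:0; rest ⊤}
  B5:  IN={b:0; rest ⊤}  OUT={c:-1; rest ⊤}
  B6:  IN={c:-1; rest ⊤}  OUT={c:-1; rest ⊤}
  B7:  IN={c:-1; rest ⊤}  OUT={b:0, c:-1; rest ⊤}

Merge at B1: IN[B1] = OUT[B0] = {a: ⊤, b: ⊤, c: ⊤, d: ⊤, e: -2, f: ⊤}
Applying B1's transfer function to that IN value gives OUT[B1] (row B1 above).

Answer: {a: 0, b: ⊤, c: ⊤, d: ⊤, e: -2, f: ⊤}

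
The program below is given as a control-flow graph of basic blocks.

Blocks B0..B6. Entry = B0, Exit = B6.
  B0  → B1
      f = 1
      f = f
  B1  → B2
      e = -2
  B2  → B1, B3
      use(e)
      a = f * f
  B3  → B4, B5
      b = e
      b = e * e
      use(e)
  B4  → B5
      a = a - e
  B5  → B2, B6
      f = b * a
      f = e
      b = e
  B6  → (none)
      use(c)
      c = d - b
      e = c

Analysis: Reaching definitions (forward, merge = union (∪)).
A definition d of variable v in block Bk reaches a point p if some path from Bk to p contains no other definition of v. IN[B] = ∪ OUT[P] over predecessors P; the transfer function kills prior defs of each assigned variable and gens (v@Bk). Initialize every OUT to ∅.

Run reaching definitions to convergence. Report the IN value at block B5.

Answer: {a@B2, a@B4, b@B3, e@B1, f@B0, f@B5}

Working:
Converged values:
  B0:  IN={}  OUT={f@B0}
  B1:  IN={a@B2, b@B5, e@B1, f@B0, f@B5}  OUT={a@B2, b@B5, e@B1, f@B0, f@B5}
  B2:  IN={a@B2, a@B4, b@B5, e@B1, f@B0, f@B5}  OUT={a@B2, b@B5, e@B1, f@B0, f@B5}
  B3:  IN={a@B2, b@B5, e@B1, f@B0, f@B5}  OUT={a@B2, b@B3, e@B1, f@B0, f@B5}
  B4:  IN={a@B2, b@B3, e@B1, f@B0, f@B5}  OUT={a@B4, b@B3, e@B1, f@B0, f@B5}
  B5:  IN={a@B2, a@B4, b@B3, e@B1, f@B0, f@B5}  OUT={a@B2, a@B4, b@B5, e@B1, f@B5}
  B6:  IN={a@B2, a@B4, b@B5, e@B1, f@B5}  OUT={a@B2, a@B4, b@B5, c@B6, e@B6, f@B5}

Merge at B5: IN[B5] = OUT[B3] ⊔ OUT[B4] = {a@B2, a@B4, b@B3, e@B1, f@B0, f@B5}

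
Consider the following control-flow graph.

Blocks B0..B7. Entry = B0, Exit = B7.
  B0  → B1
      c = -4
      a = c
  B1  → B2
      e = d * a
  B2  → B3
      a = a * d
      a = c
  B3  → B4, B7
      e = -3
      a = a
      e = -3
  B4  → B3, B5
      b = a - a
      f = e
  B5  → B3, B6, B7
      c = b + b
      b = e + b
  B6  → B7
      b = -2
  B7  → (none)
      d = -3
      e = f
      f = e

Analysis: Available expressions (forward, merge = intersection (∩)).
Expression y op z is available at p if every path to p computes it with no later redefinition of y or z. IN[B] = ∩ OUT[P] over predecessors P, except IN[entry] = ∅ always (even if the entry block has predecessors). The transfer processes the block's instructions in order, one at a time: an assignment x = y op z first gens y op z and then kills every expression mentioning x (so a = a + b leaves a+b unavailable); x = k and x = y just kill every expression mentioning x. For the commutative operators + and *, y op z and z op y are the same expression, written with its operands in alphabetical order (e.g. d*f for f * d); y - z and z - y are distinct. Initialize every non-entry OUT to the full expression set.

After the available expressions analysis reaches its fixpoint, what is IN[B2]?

Answer: {a*d}

Derivation:
Converged values:
  B0:   IN={}   OUT={}
  B1:   IN={}   OUT={a*d}
  B2:   IN={a*d}   OUT={}
  B3:   IN={}   OUT={}
  B4:   IN={}   OUT={a-a}
  B5:   IN={a-a}   OUT={a-a}
  B6:   IN={a-a}   OUT={a-a}
  B7:   IN={}   OUT={}

Merge at B2: IN[B2] = OUT[B1] = {a*d}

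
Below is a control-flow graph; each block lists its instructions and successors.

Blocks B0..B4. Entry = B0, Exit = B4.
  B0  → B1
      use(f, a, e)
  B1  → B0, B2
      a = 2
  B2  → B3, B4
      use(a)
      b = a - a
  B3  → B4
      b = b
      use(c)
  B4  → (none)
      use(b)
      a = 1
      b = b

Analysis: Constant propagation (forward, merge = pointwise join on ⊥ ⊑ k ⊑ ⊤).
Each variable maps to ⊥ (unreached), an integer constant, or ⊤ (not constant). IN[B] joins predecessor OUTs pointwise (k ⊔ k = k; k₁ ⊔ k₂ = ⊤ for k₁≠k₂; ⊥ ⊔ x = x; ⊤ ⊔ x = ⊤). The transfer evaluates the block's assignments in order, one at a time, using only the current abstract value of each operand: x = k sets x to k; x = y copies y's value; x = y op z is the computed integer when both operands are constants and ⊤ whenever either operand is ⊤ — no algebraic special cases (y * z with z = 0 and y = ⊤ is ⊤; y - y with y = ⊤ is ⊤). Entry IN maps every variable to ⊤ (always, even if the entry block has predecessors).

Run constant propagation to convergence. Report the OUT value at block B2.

Answer: {a: 2, b: 0, c: ⊤, d: ⊤, e: ⊤, f: ⊤}

Working:
Converged values:
  B0:   IN=(all ⊤)   OUT=(all ⊤)
  B1:   IN=(all ⊤)   OUT={a:2; rest ⊤}
  B2:   IN={a:2; rest ⊤}   OUT={a:2, b:0; rest ⊤}
  B3:   IN={a:2, b:0; rest ⊤}   OUT={a:2, b:0; rest ⊤}
  B4:   IN={a:2, b:0; rest ⊤}   OUT={a:1, b:0; rest ⊤}

Merge at B2: IN[B2] = OUT[B1] = {a: 2, b: ⊤, c: ⊤, d: ⊤, e: ⊤, f: ⊤}
Applying B2's transfer function to that IN value gives OUT[B2] (row B2 above).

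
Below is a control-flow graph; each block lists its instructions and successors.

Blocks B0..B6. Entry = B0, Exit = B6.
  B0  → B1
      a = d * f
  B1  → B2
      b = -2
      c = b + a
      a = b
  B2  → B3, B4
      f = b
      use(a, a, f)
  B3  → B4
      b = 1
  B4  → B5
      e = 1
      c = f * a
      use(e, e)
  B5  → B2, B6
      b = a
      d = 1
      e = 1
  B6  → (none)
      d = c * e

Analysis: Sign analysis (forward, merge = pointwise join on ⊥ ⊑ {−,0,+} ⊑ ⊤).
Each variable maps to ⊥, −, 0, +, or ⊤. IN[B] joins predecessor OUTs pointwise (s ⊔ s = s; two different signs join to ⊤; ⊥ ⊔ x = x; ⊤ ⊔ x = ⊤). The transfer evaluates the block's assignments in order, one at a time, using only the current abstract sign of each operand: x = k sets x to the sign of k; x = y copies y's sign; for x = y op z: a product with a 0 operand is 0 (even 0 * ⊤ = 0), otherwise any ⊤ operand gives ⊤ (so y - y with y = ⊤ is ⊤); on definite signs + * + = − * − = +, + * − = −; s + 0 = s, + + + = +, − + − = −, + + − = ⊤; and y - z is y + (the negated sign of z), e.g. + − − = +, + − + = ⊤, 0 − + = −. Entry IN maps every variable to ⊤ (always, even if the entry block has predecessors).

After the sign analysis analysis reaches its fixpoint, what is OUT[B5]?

Fixpoint table:
  B0:   IN=(all ⊤)   OUT=(all ⊤)
  B1:   IN=(all ⊤)   OUT={a:-, b:-; rest ⊤}
  B2:   IN={a:-, b:-; rest ⊤}   OUT={a:-, b:-, f:-; rest ⊤}
  B3:   IN={a:-, b:-, f:-; rest ⊤}   OUT={a:-, b:+, f:-; rest ⊤}
  B4:   IN={a:-, f:-; rest ⊤}   OUT={a:-, c:+, e:+, f:-; rest ⊤}
  B5:   IN={a:-, c:+, e:+, f:-; rest ⊤}   OUT={a:-, b:-, c:+, d:+, e:+, f:-; rest ⊤}
  B6:   IN={a:-, b:-, c:+, d:+, e:+, f:-; rest ⊤}   OUT={a:-, b:-, c:+, d:+, e:+, f:-; rest ⊤}

Merge at B5: IN[B5] = OUT[B4] = {a: -, b: ⊤, c: +, d: ⊤, e: +, f: -}
Applying B5's transfer function to that IN value gives OUT[B5] (row B5 above).

Answer: {a: -, b: -, c: +, d: +, e: +, f: -}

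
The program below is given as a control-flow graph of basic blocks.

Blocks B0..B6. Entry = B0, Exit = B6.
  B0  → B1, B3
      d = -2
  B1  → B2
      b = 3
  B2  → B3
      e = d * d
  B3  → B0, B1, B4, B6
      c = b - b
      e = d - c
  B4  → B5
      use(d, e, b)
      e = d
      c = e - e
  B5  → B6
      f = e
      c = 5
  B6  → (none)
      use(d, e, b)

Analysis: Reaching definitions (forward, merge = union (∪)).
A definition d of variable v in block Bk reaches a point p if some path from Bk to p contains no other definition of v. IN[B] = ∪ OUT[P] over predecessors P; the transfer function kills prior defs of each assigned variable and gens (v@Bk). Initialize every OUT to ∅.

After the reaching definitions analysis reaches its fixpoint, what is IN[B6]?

Converged values:
  B0: | IN={b@B1, c@B3, d@B0, e@B3} | OUT={b@B1, c@B3, d@B0, e@B3}
  B1: | IN={b@B1, c@B3, d@B0, e@B3} | OUT={b@B1, c@B3, d@B0, e@B3}
  B2: | IN={b@B1, c@B3, d@B0, e@B3} | OUT={b@B1, c@B3, d@B0, e@B2}
  B3: | IN={b@B1, c@B3, d@B0, e@B2, e@B3} | OUT={b@B1, c@B3, d@B0, e@B3}
  B4: | IN={b@B1, c@B3, d@B0, e@B3} | OUT={b@B1, c@B4, d@B0, e@B4}
  B5: | IN={b@B1, c@B4, d@B0, e@B4} | OUT={b@B1, c@B5, d@B0, e@B4, f@B5}
  B6: | IN={b@B1, c@B3, c@B5, d@B0, e@B3, e@B4, f@B5} | OUT={b@B1, c@B3, c@B5, d@B0, e@B3, e@B4, f@B5}

Merge at B6: IN[B6] = OUT[B3] ⊔ OUT[B5] = {b@B1, c@B3, c@B5, d@B0, e@B3, e@B4, f@B5}

Answer: {b@B1, c@B3, c@B5, d@B0, e@B3, e@B4, f@B5}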